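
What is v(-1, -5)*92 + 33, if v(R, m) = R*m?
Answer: 493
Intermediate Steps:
v(-1, -5)*92 + 33 = -1*(-5)*92 + 33 = 5*92 + 33 = 460 + 33 = 493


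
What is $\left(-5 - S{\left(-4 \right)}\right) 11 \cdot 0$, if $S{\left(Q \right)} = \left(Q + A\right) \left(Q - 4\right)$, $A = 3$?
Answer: $0$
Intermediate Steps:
$S{\left(Q \right)} = \left(-4 + Q\right) \left(3 + Q\right)$ ($S{\left(Q \right)} = \left(Q + 3\right) \left(Q - 4\right) = \left(3 + Q\right) \left(-4 + Q\right) = \left(-4 + Q\right) \left(3 + Q\right)$)
$\left(-5 - S{\left(-4 \right)}\right) 11 \cdot 0 = \left(-5 - \left(-12 + \left(-4\right)^{2} - -4\right)\right) 11 \cdot 0 = \left(-5 - \left(-12 + 16 + 4\right)\right) 11 \cdot 0 = \left(-5 - 8\right) 11 \cdot 0 = \left(-13\right) 11 \cdot 0 = \left(-143\right) 0 = 0$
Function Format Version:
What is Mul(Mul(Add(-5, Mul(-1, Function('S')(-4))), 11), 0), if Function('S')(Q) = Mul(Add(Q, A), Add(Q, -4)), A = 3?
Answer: 0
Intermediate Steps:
Function('S')(Q) = Mul(Add(-4, Q), Add(3, Q)) (Function('S')(Q) = Mul(Add(Q, 3), Add(Q, -4)) = Mul(Add(3, Q), Add(-4, Q)) = Mul(Add(-4, Q), Add(3, Q)))
Mul(Mul(Add(-5, Mul(-1, Function('S')(-4))), 11), 0) = Mul(Mul(Add(-5, Mul(-1, Add(-12, Pow(-4, 2), Mul(-1, -4)))), 11), 0) = Mul(Mul(Add(-5, Mul(-1, Add(-12, 16, 4))), 11), 0) = Mul(Mul(Add(-5, Mul(-1, 8)), 11), 0) = Mul(Mul(Add(-5, -8), 11), 0) = Mul(Mul(-13, 11), 0) = Mul(-143, 0) = 0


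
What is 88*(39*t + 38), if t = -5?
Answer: -13816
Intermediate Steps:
88*(39*t + 38) = 88*(39*(-5) + 38) = 88*(-195 + 38) = 88*(-157) = -13816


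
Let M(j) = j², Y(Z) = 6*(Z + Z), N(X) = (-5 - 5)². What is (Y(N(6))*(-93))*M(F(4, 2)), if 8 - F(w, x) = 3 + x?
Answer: -1004400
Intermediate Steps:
N(X) = 100 (N(X) = (-10)² = 100)
F(w, x) = 5 - x (F(w, x) = 8 - (3 + x) = 8 + (-3 - x) = 5 - x)
Y(Z) = 12*Z (Y(Z) = 6*(2*Z) = 12*Z)
(Y(N(6))*(-93))*M(F(4, 2)) = ((12*100)*(-93))*(5 - 1*2)² = (1200*(-93))*(5 - 2)² = -111600*3² = -111600*9 = -1004400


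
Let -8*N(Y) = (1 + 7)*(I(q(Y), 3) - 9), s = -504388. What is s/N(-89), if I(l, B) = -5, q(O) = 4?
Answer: -252194/7 ≈ -36028.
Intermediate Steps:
N(Y) = 14 (N(Y) = -(1 + 7)*(-5 - 9)/8 = -(-14) = -1/8*(-112) = 14)
s/N(-89) = -504388/14 = -504388*1/14 = -252194/7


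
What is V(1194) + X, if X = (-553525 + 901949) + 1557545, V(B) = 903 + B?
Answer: 1908066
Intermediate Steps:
X = 1905969 (X = 348424 + 1557545 = 1905969)
V(1194) + X = (903 + 1194) + 1905969 = 2097 + 1905969 = 1908066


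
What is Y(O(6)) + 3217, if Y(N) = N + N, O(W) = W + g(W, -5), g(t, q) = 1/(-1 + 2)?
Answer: 3231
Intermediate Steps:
g(t, q) = 1 (g(t, q) = 1/1 = 1)
O(W) = 1 + W (O(W) = W + 1 = 1 + W)
Y(N) = 2*N
Y(O(6)) + 3217 = 2*(1 + 6) + 3217 = 2*7 + 3217 = 14 + 3217 = 3231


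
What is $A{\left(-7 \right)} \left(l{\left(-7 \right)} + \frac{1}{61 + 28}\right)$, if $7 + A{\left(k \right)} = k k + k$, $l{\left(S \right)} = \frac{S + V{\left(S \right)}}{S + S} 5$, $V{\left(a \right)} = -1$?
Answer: $\frac{8935}{89} \approx 100.39$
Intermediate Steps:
$l{\left(S \right)} = \frac{5 \left(-1 + S\right)}{2 S}$ ($l{\left(S \right)} = \frac{S - 1}{S + S} 5 = \frac{-1 + S}{2 S} 5 = \frac{5 \left(-1 + S\right)}{2 S}$)
$A{\left(k \right)} = -7 + k + k^{2}$ ($A{\left(k \right)} = -7 + \left(k k + k\right) = -7 + \left(k^{2} + k\right) = -7 + \left(k + k^{2}\right) = -7 + k + k^{2}$)
$A{\left(-7 \right)} \left(l{\left(-7 \right)} + \frac{1}{61 + 28}\right) = \left(-7 - 7 + \left(-7\right)^{2}\right) \left(\frac{5 \left(-1 - 7\right)}{2 \left(-7\right)} + \frac{1}{61 + 28}\right) = \left(-7 - 7 + 49\right) \left(\frac{5}{2} \left(- \frac{1}{7}\right) \left(-8\right) + \frac{1}{89}\right) = 35 \left(\frac{20}{7} + \frac{1}{89}\right) = 35 \cdot \frac{1787}{623} = \frac{8935}{89}$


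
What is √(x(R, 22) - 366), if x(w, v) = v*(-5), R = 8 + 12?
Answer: 2*I*√119 ≈ 21.817*I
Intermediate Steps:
R = 20
x(w, v) = -5*v
√(x(R, 22) - 366) = √(-5*22 - 366) = √(-110 - 366) = √(-476) = 2*I*√119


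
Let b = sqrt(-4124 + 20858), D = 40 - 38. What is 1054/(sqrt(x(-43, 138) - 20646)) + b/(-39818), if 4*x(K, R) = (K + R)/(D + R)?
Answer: -sqrt(16734)/39818 - 4216*I*sqrt(16186331)/2312333 ≈ -0.0032488 - 7.3354*I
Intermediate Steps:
D = 2
x(K, R) = (K + R)/(4*(2 + R)) (x(K, R) = ((K + R)/(2 + R))/4 = (K + R)/(4*(2 + R)))
b = sqrt(16734) ≈ 129.36
1054/(sqrt(x(-43, 138) - 20646)) + b/(-39818) = 1054/(sqrt((-43 + 138)/(4*(2 + 138)) - 20646)) + sqrt(16734)/(-39818) = 1054/(sqrt((1/4)*95/140 - 20646)) + sqrt(16734)*(-1/39818) = 1054/(sqrt((1/4)*(1/140)*95 - 20646)) - sqrt(16734)/39818 = 1054/(sqrt(19/112 - 20646)) - sqrt(16734)/39818 = 1054/(sqrt(-2312333/112)) - sqrt(16734)/39818 = 1054/((I*sqrt(16186331)/28)) - sqrt(16734)/39818 = 1054*(-4*I*sqrt(16186331)/2312333) - sqrt(16734)/39818 = -4216*I*sqrt(16186331)/2312333 - sqrt(16734)/39818 = -sqrt(16734)/39818 - 4216*I*sqrt(16186331)/2312333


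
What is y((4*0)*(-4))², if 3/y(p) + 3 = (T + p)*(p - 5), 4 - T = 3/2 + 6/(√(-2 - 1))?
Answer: 36/(31 + 20*I*√3)² ≈ -0.0018424 - 0.016557*I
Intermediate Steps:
T = 5/2 + 2*I*√3 (T = 4 - (3/2 + 6/(√(-2 - 1))) = 4 - (3*(½) + 6/(√(-3))) = 4 - (3/2 + 6/((I*√3))) = 4 - (3/2 + 6*(-I*√3/3)) = 4 - (3/2 - 2*I*√3) = 4 + (-3/2 + 2*I*√3) = 5/2 + 2*I*√3 ≈ 2.5 + 3.4641*I)
y(p) = 3/(-3 + (-5 + p)*(5/2 + p + 2*I*√3)) (y(p) = 3/(-3 + ((5/2 + 2*I*√3) + p)*(p - 5)) = 3/(-3 + (5/2 + p + 2*I*√3)*(-5 + p)) = 3/(-3 + (-5 + p)*(5/2 + p + 2*I*√3)))
y((4*0)*(-4))² = (6/(-31 - 5*4*0*(-4) + 2*((4*0)*(-4))² - 20*I*√3 + 4*I*((4*0)*(-4))*√3))² = (6/(-31 - 0*(-4) + 2*(0*(-4))² - 20*I*√3 + 4*I*(0*(-4))*√3))² = (6/(-31 - 5*0 + 2*0² - 20*I*√3 + 4*I*0*√3))² = (6/(-31 + 0 + 2*0 - 20*I*√3 + 0))² = (6/(-31 + 0 + 0 - 20*I*√3 + 0))² = (6/(-31 - 20*I*√3))² = 36/(-31 - 20*I*√3)²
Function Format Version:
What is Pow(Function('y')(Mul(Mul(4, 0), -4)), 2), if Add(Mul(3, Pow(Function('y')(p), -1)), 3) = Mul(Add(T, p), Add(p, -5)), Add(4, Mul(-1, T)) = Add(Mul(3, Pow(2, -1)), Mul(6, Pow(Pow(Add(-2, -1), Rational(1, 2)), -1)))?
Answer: Mul(36, Pow(Add(31, Mul(20, I, Pow(3, Rational(1, 2)))), -2)) ≈ Add(-0.0018424, Mul(-0.016557, I))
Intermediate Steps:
T = Add(Rational(5, 2), Mul(2, I, Pow(3, Rational(1, 2)))) (T = Add(4, Mul(-1, Add(Mul(3, Pow(2, -1)), Mul(6, Pow(Pow(Add(-2, -1), Rational(1, 2)), -1))))) = Add(4, Mul(-1, Add(Mul(3, Rational(1, 2)), Mul(6, Pow(Pow(-3, Rational(1, 2)), -1))))) = Add(4, Mul(-1, Add(Rational(3, 2), Mul(6, Pow(Mul(I, Pow(3, Rational(1, 2))), -1))))) = Add(4, Mul(-1, Add(Rational(3, 2), Mul(6, Mul(Rational(-1, 3), I, Pow(3, Rational(1, 2))))))) = Add(4, Mul(-1, Add(Rational(3, 2), Mul(-2, I, Pow(3, Rational(1, 2)))))) = Add(4, Add(Rational(-3, 2), Mul(2, I, Pow(3, Rational(1, 2))))) = Add(Rational(5, 2), Mul(2, I, Pow(3, Rational(1, 2)))) ≈ Add(2.5000, Mul(3.4641, I)))
Function('y')(p) = Mul(3, Pow(Add(-3, Mul(Add(-5, p), Add(Rational(5, 2), p, Mul(2, I, Pow(3, Rational(1, 2)))))), -1)) (Function('y')(p) = Mul(3, Pow(Add(-3, Mul(Add(Add(Rational(5, 2), Mul(2, I, Pow(3, Rational(1, 2)))), p), Add(p, -5))), -1)) = Mul(3, Pow(Add(-3, Mul(Add(Rational(5, 2), p, Mul(2, I, Pow(3, Rational(1, 2)))), Add(-5, p))), -1)) = Mul(3, Pow(Add(-3, Mul(Add(-5, p), Add(Rational(5, 2), p, Mul(2, I, Pow(3, Rational(1, 2)))))), -1)))
Pow(Function('y')(Mul(Mul(4, 0), -4)), 2) = Pow(Mul(6, Pow(Add(-31, Mul(-5, Mul(Mul(4, 0), -4)), Mul(2, Pow(Mul(Mul(4, 0), -4), 2)), Mul(-20, I, Pow(3, Rational(1, 2))), Mul(4, I, Mul(Mul(4, 0), -4), Pow(3, Rational(1, 2)))), -1)), 2) = Pow(Mul(6, Pow(Add(-31, Mul(-5, Mul(0, -4)), Mul(2, Pow(Mul(0, -4), 2)), Mul(-20, I, Pow(3, Rational(1, 2))), Mul(4, I, Mul(0, -4), Pow(3, Rational(1, 2)))), -1)), 2) = Pow(Mul(6, Pow(Add(-31, Mul(-5, 0), Mul(2, Pow(0, 2)), Mul(-20, I, Pow(3, Rational(1, 2))), Mul(4, I, 0, Pow(3, Rational(1, 2)))), -1)), 2) = Pow(Mul(6, Pow(Add(-31, 0, Mul(2, 0), Mul(-20, I, Pow(3, Rational(1, 2))), 0), -1)), 2) = Pow(Mul(6, Pow(Add(-31, 0, 0, Mul(-20, I, Pow(3, Rational(1, 2))), 0), -1)), 2) = Pow(Mul(6, Pow(Add(-31, Mul(-20, I, Pow(3, Rational(1, 2)))), -1)), 2) = Mul(36, Pow(Add(-31, Mul(-20, I, Pow(3, Rational(1, 2)))), -2))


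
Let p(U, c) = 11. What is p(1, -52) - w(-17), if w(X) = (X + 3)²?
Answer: -185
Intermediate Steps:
w(X) = (3 + X)²
p(1, -52) - w(-17) = 11 - (3 - 17)² = 11 - 1*(-14)² = 11 - 1*196 = 11 - 196 = -185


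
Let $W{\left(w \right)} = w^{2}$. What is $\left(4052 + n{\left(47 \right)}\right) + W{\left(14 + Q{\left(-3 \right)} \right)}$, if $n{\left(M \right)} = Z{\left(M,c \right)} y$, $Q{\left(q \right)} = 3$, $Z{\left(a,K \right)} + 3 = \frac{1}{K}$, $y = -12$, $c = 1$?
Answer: $4365$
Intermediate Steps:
$Z{\left(a,K \right)} = -3 + \frac{1}{K}$
$n{\left(M \right)} = 24$ ($n{\left(M \right)} = \left(-3 + 1^{-1}\right) \left(-12\right) = \left(-3 + 1\right) \left(-12\right) = \left(-2\right) \left(-12\right) = 24$)
$\left(4052 + n{\left(47 \right)}\right) + W{\left(14 + Q{\left(-3 \right)} \right)} = \left(4052 + 24\right) + \left(14 + 3\right)^{2} = 4076 + 17^{2} = 4076 + 289 = 4365$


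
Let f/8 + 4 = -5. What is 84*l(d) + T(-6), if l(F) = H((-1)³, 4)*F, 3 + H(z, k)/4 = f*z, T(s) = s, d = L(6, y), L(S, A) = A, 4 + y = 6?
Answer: 46362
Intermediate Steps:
y = 2 (y = -4 + 6 = 2)
f = -72 (f = -32 + 8*(-5) = -32 - 40 = -72)
d = 2
H(z, k) = -12 - 288*z (H(z, k) = -12 + 4*(-72*z) = -12 - 288*z)
l(F) = 276*F (l(F) = (-12 - 288*(-1)³)*F = (-12 - 288*(-1))*F = (-12 + 288)*F = 276*F)
84*l(d) + T(-6) = 84*(276*2) - 6 = 84*552 - 6 = 46368 - 6 = 46362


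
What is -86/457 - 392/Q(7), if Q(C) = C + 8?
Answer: -180434/6855 ≈ -26.322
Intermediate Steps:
Q(C) = 8 + C
-86/457 - 392/Q(7) = -86/457 - 392/(8 + 7) = -86*1/457 - 392/15 = -86/457 - 392*1/15 = -86/457 - 392/15 = -180434/6855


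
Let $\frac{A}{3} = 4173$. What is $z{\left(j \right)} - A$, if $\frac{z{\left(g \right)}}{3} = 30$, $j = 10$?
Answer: $-12429$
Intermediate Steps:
$z{\left(g \right)} = 90$ ($z{\left(g \right)} = 3 \cdot 30 = 90$)
$A = 12519$ ($A = 3 \cdot 4173 = 12519$)
$z{\left(j \right)} - A = 90 - 12519 = -12429$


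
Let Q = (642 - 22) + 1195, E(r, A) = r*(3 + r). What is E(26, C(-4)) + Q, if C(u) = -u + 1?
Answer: 2569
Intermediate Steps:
C(u) = 1 - u
Q = 1815 (Q = 620 + 1195 = 1815)
E(26, C(-4)) + Q = 26*(3 + 26) + 1815 = 26*29 + 1815 = 754 + 1815 = 2569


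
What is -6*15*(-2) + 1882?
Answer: 2062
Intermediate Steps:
-6*15*(-2) + 1882 = -90*(-2) + 1882 = 180 + 1882 = 2062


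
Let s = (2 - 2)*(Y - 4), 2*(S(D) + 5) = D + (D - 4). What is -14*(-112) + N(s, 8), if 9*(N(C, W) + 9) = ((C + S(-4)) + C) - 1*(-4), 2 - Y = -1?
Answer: 14024/9 ≈ 1558.2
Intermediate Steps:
Y = 3 (Y = 2 - 1*(-1) = 2 + 1 = 3)
S(D) = -7 + D (S(D) = -5 + (D + (D - 4))/2 = -5 + (D + (-4 + D))/2 = -5 + (-4 + 2*D)/2 = -5 + (-2 + D) = -7 + D)
s = 0 (s = (2 - 2)*(3 - 4) = 0*(-1) = 0)
N(C, W) = -88/9 + 2*C/9 (N(C, W) = -9 + (((C + (-7 - 4)) + C) - 1*(-4))/9 = -9 + (((C - 11) + C) + 4)/9 = -9 + (((-11 + C) + C) + 4)/9 = -9 + ((-11 + 2*C) + 4)/9 = -9 + (-7 + 2*C)/9 = -9 + (-7/9 + 2*C/9) = -88/9 + 2*C/9)
-14*(-112) + N(s, 8) = -14*(-112) + (-88/9 + (2/9)*0) = 1568 + (-88/9 + 0) = 1568 - 88/9 = 14024/9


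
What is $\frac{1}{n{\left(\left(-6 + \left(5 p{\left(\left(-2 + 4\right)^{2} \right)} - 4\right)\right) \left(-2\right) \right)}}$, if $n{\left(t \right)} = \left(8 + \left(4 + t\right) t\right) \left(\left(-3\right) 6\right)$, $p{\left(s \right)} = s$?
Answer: $- \frac{1}{5904} \approx -0.00016938$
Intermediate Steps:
$n{\left(t \right)} = -144 - 18 t \left(4 + t\right)$ ($n{\left(t \right)} = \left(8 + t \left(4 + t\right)\right) \left(-18\right) = -144 - 18 t \left(4 + t\right)$)
$\frac{1}{n{\left(\left(-6 + \left(5 p{\left(\left(-2 + 4\right)^{2} \right)} - 4\right)\right) \left(-2\right) \right)}} = \frac{1}{-144 - 72 \left(-6 - \left(4 - 5 \left(-2 + 4\right)^{2}\right)\right) \left(-2\right) - 18 \left(\left(-6 - \left(4 - 5 \left(-2 + 4\right)^{2}\right)\right) \left(-2\right)\right)^{2}} = \frac{1}{-144 - 72 \left(-6 - \left(4 - 5 \cdot 2^{2}\right)\right) \left(-2\right) - 18 \left(\left(-6 - \left(4 - 5 \cdot 2^{2}\right)\right) \left(-2\right)\right)^{2}} = \frac{1}{-144 - 72 \left(-6 + \left(5 \cdot 4 - 4\right)\right) \left(-2\right) - 18 \left(\left(-6 + \left(5 \cdot 4 - 4\right)\right) \left(-2\right)\right)^{2}} = \frac{1}{-144 - 72 \left(-6 + \left(20 - 4\right)\right) \left(-2\right) - 18 \left(\left(-6 + \left(20 - 4\right)\right) \left(-2\right)\right)^{2}} = \frac{1}{-144 - 72 \left(-6 + 16\right) \left(-2\right) - 18 \left(\left(-6 + 16\right) \left(-2\right)\right)^{2}} = \frac{1}{-144 - 72 \cdot 10 \left(-2\right) - 18 \left(10 \left(-2\right)\right)^{2}} = \frac{1}{-144 - -1440 - 18 \left(-20\right)^{2}} = \frac{1}{-144 + 1440 - 7200} = \frac{1}{-5904} = - \frac{1}{5904}$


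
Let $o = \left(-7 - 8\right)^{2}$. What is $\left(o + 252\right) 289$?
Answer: $137853$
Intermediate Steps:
$o = 225$ ($o = \left(-15\right)^{2} = 225$)
$\left(o + 252\right) 289 = \left(225 + 252\right) 289 = 477 \cdot 289 = 137853$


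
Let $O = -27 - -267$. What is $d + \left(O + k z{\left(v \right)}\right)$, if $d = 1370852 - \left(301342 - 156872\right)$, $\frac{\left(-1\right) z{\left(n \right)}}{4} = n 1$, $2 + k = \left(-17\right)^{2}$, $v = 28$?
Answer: $1194478$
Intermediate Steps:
$k = 287$ ($k = -2 + \left(-17\right)^{2} = -2 + 289 = 287$)
$O = 240$ ($O = -27 + 267 = 240$)
$z{\left(n \right)} = - 4 n$ ($z{\left(n \right)} = - 4 n 1 = - 4 n$)
$d = 1226382$ ($d = 1370852 - 144470 = 1226382$)
$d + \left(O + k z{\left(v \right)}\right) = 1226382 + \left(240 + 287 \left(\left(-4\right) 28\right)\right) = 1226382 + \left(240 + 287 \left(-112\right)\right) = 1226382 + \left(240 - 32144\right) = 1226382 - 31904 = 1194478$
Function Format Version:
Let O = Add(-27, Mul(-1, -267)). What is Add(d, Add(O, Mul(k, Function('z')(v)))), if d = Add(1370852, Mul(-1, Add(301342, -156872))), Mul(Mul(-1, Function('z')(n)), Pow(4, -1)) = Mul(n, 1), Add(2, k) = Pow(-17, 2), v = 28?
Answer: 1194478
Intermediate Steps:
k = 287 (k = Add(-2, Pow(-17, 2)) = Add(-2, 289) = 287)
O = 240 (O = Add(-27, 267) = 240)
Function('z')(n) = Mul(-4, n) (Function('z')(n) = Mul(-4, Mul(n, 1)) = Mul(-4, n))
d = 1226382 (d = Add(1370852, Mul(-1, 144470)) = Add(1370852, -144470) = 1226382)
Add(d, Add(O, Mul(k, Function('z')(v)))) = Add(1226382, Add(240, Mul(287, Mul(-4, 28)))) = Add(1226382, Add(240, Mul(287, -112))) = Add(1226382, Add(240, -32144)) = Add(1226382, -31904) = 1194478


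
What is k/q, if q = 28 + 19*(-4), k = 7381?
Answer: -7381/48 ≈ -153.77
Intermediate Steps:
q = -48 (q = 28 - 76 = -48)
k/q = 7381/(-48) = 7381*(-1/48) = -7381/48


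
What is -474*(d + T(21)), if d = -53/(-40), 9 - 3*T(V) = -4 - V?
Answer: -120001/20 ≈ -6000.0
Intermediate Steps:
T(V) = 13/3 + V/3 (T(V) = 3 - (-4 - V)/3 = 3 + (4/3 + V/3) = 13/3 + V/3)
d = 53/40 (d = -53*(-1/40) = 53/40 ≈ 1.3250)
-474*(d + T(21)) = -474*(53/40 + (13/3 + (⅓)*21)) = -474*(53/40 + (13/3 + 7)) = -474*(53/40 + 34/3) = -474*1519/120 = -120001/20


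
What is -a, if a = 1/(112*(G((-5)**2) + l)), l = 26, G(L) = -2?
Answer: -1/2688 ≈ -0.00037202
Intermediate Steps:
a = 1/2688 (a = 1/(112*(-2 + 26)) = 1/(112*24) = 1/2688 ≈ 0.00037202)
-a = -1*1/2688 = -1/2688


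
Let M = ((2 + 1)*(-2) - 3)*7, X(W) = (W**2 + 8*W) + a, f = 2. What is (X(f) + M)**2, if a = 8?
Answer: 1225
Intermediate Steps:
X(W) = 8 + W**2 + 8*W (X(W) = (W**2 + 8*W) + 8 = 8 + W**2 + 8*W)
M = -63 (M = (3*(-2) - 3)*7 = (-6 - 3)*7 = -9*7 = -63)
(X(f) + M)**2 = ((8 + 2**2 + 8*2) - 63)**2 = ((8 + 4 + 16) - 63)**2 = (28 - 63)**2 = (-35)**2 = 1225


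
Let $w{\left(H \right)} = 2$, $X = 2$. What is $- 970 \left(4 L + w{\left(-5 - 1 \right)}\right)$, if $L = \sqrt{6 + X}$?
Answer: $-1940 - 7760 \sqrt{2} \approx -12914.0$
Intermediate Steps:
$L = 2 \sqrt{2}$ ($L = \sqrt{6 + 2} = \sqrt{8} = 2 \sqrt{2} \approx 2.8284$)
$- 970 \left(4 L + w{\left(-5 - 1 \right)}\right) = - 970 \left(4 \cdot 2 \sqrt{2} + 2\right) = - 970 \left(8 \sqrt{2} + 2\right) = - 970 \left(2 + 8 \sqrt{2}\right) = -1940 - 7760 \sqrt{2}$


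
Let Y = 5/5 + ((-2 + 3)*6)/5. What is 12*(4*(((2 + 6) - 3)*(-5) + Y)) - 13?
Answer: -5537/5 ≈ -1107.4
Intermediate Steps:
Y = 11/5 (Y = 5*(⅕) + (1*6)*(⅕) = 1 + 6*(⅕) = 1 + 6/5 = 11/5 ≈ 2.2000)
12*(4*(((2 + 6) - 3)*(-5) + Y)) - 13 = 12*(4*(((2 + 6) - 3)*(-5) + 11/5)) - 13 = 12*(4*((8 - 3)*(-5) + 11/5)) - 13 = 12*(4*(5*(-5) + 11/5)) - 13 = 12*(4*(-25 + 11/5)) - 13 = 12*(4*(-114/5)) - 13 = 12*(-456/5) - 13 = -5472/5 - 13 = -5537/5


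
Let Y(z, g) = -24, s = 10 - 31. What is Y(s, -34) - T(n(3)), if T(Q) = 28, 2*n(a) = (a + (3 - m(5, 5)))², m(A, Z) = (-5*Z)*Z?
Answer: -52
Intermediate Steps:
s = -21
m(A, Z) = -5*Z²
n(a) = (128 + a)²/2 (n(a) = (a + (3 - (-5)*5²))²/2 = (a + (3 - (-5)*25))²/2 = (a + (3 - 1*(-125)))²/2 = (a + (3 + 125))²/2 = (a + 128)²/2 = (128 + a)²/2)
Y(s, -34) - T(n(3)) = -24 - 1*28 = -24 - 28 = -52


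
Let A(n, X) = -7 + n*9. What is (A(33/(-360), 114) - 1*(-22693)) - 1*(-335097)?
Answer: 14311287/40 ≈ 3.5778e+5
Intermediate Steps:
A(n, X) = -7 + 9*n
(A(33/(-360), 114) - 1*(-22693)) - 1*(-335097) = ((-7 + 9*(33/(-360))) - 1*(-22693)) - 1*(-335097) = ((-7 + 9*(33*(-1/360))) + 22693) + 335097 = ((-7 + 9*(-11/120)) + 22693) + 335097 = ((-7 - 33/40) + 22693) + 335097 = (-313/40 + 22693) + 335097 = 907407/40 + 335097 = 14311287/40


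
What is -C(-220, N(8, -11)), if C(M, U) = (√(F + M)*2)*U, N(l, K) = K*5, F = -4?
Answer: 440*I*√14 ≈ 1646.3*I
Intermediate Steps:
N(l, K) = 5*K
C(M, U) = 2*U*√(-4 + M) (C(M, U) = (√(-4 + M)*2)*U = (2*√(-4 + M))*U = 2*U*√(-4 + M))
-C(-220, N(8, -11)) = -2*5*(-11)*√(-4 - 220) = -2*(-55)*√(-224) = -2*(-55)*4*I*√14 = -(-440)*I*√14 = 440*I*√14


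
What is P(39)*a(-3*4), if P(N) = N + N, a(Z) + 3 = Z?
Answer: -1170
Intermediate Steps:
a(Z) = -3 + Z
P(N) = 2*N
P(39)*a(-3*4) = (2*39)*(-3 - 3*4) = 78*(-3 - 12) = 78*(-15) = -1170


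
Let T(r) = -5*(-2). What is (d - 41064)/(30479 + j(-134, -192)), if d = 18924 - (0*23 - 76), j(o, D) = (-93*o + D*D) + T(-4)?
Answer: -22064/79815 ≈ -0.27644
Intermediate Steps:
T(r) = 10
j(o, D) = 10 + D² - 93*o (j(o, D) = (-93*o + D*D) + 10 = (-93*o + D²) + 10 = (D² - 93*o) + 10 = 10 + D² - 93*o)
d = 19000 (d = 18924 - (0 - 76) = 18924 - 1*(-76) = 18924 + 76 = 19000)
(d - 41064)/(30479 + j(-134, -192)) = (19000 - 41064)/(30479 + (10 + (-192)² - 93*(-134))) = -22064/(30479 + (10 + 36864 + 12462)) = -22064/(30479 + 49336) = -22064/79815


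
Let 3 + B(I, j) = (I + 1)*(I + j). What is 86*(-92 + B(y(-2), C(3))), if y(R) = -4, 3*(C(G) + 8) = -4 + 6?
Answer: -5246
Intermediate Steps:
C(G) = -22/3 (C(G) = -8 + (-4 + 6)/3 = -8 + (⅓)*2 = -8 + ⅔ = -22/3)
B(I, j) = -3 + (1 + I)*(I + j) (B(I, j) = -3 + (I + 1)*(I + j) = -3 + (1 + I)*(I + j))
86*(-92 + B(y(-2), C(3))) = 86*(-92 + (-3 - 4 - 22/3 + (-4)² - 4*(-22/3))) = 86*(-92 + (-3 - 4 - 22/3 + 16 + 88/3)) = 86*(-92 + 31) = 86*(-61) = -5246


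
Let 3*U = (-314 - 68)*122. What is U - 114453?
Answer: -389963/3 ≈ -1.2999e+5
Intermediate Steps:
U = -46604/3 (U = ((-314 - 68)*122)/3 = (-382*122)/3 = (⅓)*(-46604) = -46604/3 ≈ -15535.)
U - 114453 = -46604/3 - 114453 = -389963/3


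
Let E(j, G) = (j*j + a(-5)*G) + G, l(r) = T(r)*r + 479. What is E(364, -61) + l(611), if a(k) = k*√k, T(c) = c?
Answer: 506235 + 305*I*√5 ≈ 5.0624e+5 + 682.0*I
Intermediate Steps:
a(k) = k^(3/2)
l(r) = 479 + r² (l(r) = r*r + 479 = r² + 479 = 479 + r²)
E(j, G) = G + j² - 5*I*G*√5 (E(j, G) = (j*j + (-5)^(3/2)*G) + G = (j² + (-5*I*√5)*G) + G = (j² - 5*I*G*√5) + G = G + j² - 5*I*G*√5)
E(364, -61) + l(611) = (-61 + 364² - 5*I*(-61)*√5) + (479 + 611²) = (-61 + 132496 + 305*I*√5) + (479 + 373321) = (132435 + 305*I*√5) + 373800 = 506235 + 305*I*√5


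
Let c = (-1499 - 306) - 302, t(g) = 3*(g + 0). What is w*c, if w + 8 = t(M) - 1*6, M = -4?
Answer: 54782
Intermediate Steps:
t(g) = 3*g
w = -26 (w = -8 + (3*(-4) - 1*6) = -8 + (-12 - 6) = -8 - 18 = -26)
c = -2107 (c = -1805 - 302 = -2107)
w*c = -26*(-2107) = 54782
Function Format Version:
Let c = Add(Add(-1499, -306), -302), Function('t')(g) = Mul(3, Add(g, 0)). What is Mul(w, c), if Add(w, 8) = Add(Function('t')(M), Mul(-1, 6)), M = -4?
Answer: 54782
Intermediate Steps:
Function('t')(g) = Mul(3, g)
w = -26 (w = Add(-8, Add(Mul(3, -4), Mul(-1, 6))) = Add(-8, Add(-12, -6)) = Add(-8, -18) = -26)
c = -2107 (c = Add(-1805, -302) = -2107)
Mul(w, c) = Mul(-26, -2107) = 54782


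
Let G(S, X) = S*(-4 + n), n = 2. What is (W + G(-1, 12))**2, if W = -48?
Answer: 2116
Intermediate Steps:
G(S, X) = -2*S (G(S, X) = S*(-4 + 2) = S*(-2) = -2*S)
(W + G(-1, 12))**2 = (-48 - 2*(-1))**2 = (-48 + 2)**2 = (-46)**2 = 2116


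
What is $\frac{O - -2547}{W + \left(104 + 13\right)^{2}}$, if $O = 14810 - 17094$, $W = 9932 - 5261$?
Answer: $\frac{263}{18360} \approx 0.014325$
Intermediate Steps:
$W = 4671$ ($W = 9932 - 5261 = 4671$)
$O = -2284$ ($O = 14810 - 17094 = -2284$)
$\frac{O - -2547}{W + \left(104 + 13\right)^{2}} = \frac{-2284 - -2547}{4671 + \left(104 + 13\right)^{2}} = \frac{-2284 + \left(-8 + 2555\right)}{4671 + 117^{2}} = \frac{-2284 + 2547}{4671 + 13689} = \frac{263}{18360}$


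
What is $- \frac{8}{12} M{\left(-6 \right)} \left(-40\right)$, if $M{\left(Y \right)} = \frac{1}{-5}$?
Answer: $- \frac{16}{3} \approx -5.3333$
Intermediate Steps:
$M{\left(Y \right)} = - \frac{1}{5}$
$- \frac{8}{12} M{\left(-6 \right)} \left(-40\right) = - \frac{8}{12} \left(- \frac{1}{5}\right) \left(-40\right) = \left(-8\right) \frac{1}{12} \left(- \frac{1}{5}\right) \left(-40\right) = \left(- \frac{2}{3}\right) \left(- \frac{1}{5}\right) \left(-40\right) = \frac{2}{15} \left(-40\right) = - \frac{16}{3}$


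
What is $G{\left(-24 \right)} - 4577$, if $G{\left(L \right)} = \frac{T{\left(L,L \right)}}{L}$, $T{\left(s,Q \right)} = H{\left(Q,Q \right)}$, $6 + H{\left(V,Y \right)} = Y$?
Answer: $- \frac{18303}{4} \approx -4575.8$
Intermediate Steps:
$H{\left(V,Y \right)} = -6 + Y$
$T{\left(s,Q \right)} = -6 + Q$
$G{\left(L \right)} = \frac{-6 + L}{L}$
$G{\left(-24 \right)} - 4577 = \frac{-6 - 24}{-24} - 4577 = \left(- \frac{1}{24}\right) \left(-30\right) - 4577 = \frac{5}{4} - 4577 = - \frac{18303}{4}$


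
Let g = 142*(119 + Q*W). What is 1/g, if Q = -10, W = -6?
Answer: 1/25418 ≈ 3.9342e-5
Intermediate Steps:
g = 25418 (g = 142*(119 - 10*(-6)) = 142*(119 + 60) = 142*179 = 25418)
1/g = 1/25418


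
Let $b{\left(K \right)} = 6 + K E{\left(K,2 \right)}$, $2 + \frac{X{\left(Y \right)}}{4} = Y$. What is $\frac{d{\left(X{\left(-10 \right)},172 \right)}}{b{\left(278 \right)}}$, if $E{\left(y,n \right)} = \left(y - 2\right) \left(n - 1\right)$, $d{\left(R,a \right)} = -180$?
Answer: $- \frac{10}{4263} \approx -0.0023458$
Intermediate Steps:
$X{\left(Y \right)} = -8 + 4 Y$
$E{\left(y,n \right)} = \left(-1 + n\right) \left(-2 + y\right)$ ($E{\left(y,n \right)} = \left(-2 + y\right) \left(-1 + n\right) = \left(-1 + n\right) \left(-2 + y\right)$)
$b{\left(K \right)} = 6 + K \left(-2 + K\right)$ ($b{\left(K \right)} = 6 + K \left(2 - K - 4 + 2 K\right) = 6 + K \left(-2 + K\right)$)
$\frac{d{\left(X{\left(-10 \right)},172 \right)}}{b{\left(278 \right)}} = - \frac{180}{6 + 278 \left(-2 + 278\right)} = - \frac{180}{6 + 278 \cdot 276} = - \frac{180}{6 + 76728} = - \frac{180}{76734} = \left(-180\right) \frac{1}{76734} = - \frac{10}{4263}$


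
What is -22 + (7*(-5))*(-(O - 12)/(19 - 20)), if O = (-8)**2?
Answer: -1842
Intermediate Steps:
O = 64
-22 + (7*(-5))*(-(O - 12)/(19 - 20)) = -22 + (7*(-5))*(-(64 - 12)/(19 - 20)) = -22 - (-35)*52/(-1) = -22 - (-35)*52*(-1) = -22 - (-35)*(-52) = -22 - 35*52 = -22 - 1820 = -1842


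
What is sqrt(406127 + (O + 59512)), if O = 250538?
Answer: sqrt(716177) ≈ 846.27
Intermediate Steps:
sqrt(406127 + (O + 59512)) = sqrt(406127 + (250538 + 59512)) = sqrt(406127 + 310050) = sqrt(716177)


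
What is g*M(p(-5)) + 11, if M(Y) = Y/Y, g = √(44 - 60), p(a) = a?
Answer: 11 + 4*I ≈ 11.0 + 4.0*I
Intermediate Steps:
g = 4*I (g = √(-16) = 4*I ≈ 4.0*I)
M(Y) = 1
g*M(p(-5)) + 11 = (4*I)*1 + 11 = 4*I + 11 = 11 + 4*I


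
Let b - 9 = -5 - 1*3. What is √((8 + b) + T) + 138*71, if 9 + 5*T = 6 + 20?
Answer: 9798 + √310/5 ≈ 9801.5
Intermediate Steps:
T = 17/5 (T = -9/5 + (6 + 20)/5 = -9/5 + (⅕)*26 = -9/5 + 26/5 = 17/5 ≈ 3.4000)
b = 1 (b = 9 + (-5 - 1*3) = 9 + (-5 - 3) = 9 - 8 = 1)
√((8 + b) + T) + 138*71 = √((8 + 1) + 17/5) + 138*71 = √(9 + 17/5) + 9798 = √(62/5) + 9798 = √310/5 + 9798 = 9798 + √310/5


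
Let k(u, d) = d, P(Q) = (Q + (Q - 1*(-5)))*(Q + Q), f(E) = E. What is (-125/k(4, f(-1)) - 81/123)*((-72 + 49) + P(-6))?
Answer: 310978/41 ≈ 7584.8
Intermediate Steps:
P(Q) = 2*Q*(5 + 2*Q) (P(Q) = (Q + (Q + 5))*(2*Q) = (Q + (5 + Q))*(2*Q) = (5 + 2*Q)*(2*Q) = 2*Q*(5 + 2*Q))
(-125/k(4, f(-1)) - 81/123)*((-72 + 49) + P(-6)) = (-125/(-1) - 81/123)*((-72 + 49) + 2*(-6)*(5 + 2*(-6))) = (-125*(-1) - 81*1/123)*(-23 + 2*(-6)*(5 - 12)) = (125 - 27/41)*(-23 + 2*(-6)*(-7)) = 5098*(-23 + 84)/41 = (5098/41)*61 = 310978/41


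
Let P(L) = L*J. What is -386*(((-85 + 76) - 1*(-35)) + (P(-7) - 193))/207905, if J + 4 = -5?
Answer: 40144/207905 ≈ 0.19309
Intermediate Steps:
J = -9 (J = -4 - 5 = -9)
P(L) = -9*L (P(L) = L*(-9) = -9*L)
-386*(((-85 + 76) - 1*(-35)) + (P(-7) - 193))/207905 = -386*(((-85 + 76) - 1*(-35)) + (-9*(-7) - 193))/207905 = -386*((-9 + 35) + (63 - 193))*(1/207905) = -386*(26 - 130)*(1/207905) = -386*(-104)*(1/207905) = 40144*(1/207905) = 40144/207905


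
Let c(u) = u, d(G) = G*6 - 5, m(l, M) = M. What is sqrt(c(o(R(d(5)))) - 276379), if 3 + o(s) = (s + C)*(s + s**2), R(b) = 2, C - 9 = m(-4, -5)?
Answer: I*sqrt(276346) ≈ 525.69*I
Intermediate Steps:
d(G) = -5 + 6*G (d(G) = 6*G - 5 = -5 + 6*G)
C = 4 (C = 9 - 5 = 4)
o(s) = -3 + (4 + s)*(s + s**2) (o(s) = -3 + (s + 4)*(s + s**2) = -3 + (4 + s)*(s + s**2))
sqrt(c(o(R(d(5)))) - 276379) = sqrt((-3 + 2**3 + 4*2 + 5*2**2) - 276379) = sqrt((-3 + 8 + 8 + 5*4) - 276379) = sqrt((-3 + 8 + 8 + 20) - 276379) = sqrt(33 - 276379) = sqrt(-276346) = I*sqrt(276346)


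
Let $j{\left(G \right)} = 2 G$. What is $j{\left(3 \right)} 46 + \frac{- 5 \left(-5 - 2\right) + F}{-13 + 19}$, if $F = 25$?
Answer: $286$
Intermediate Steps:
$j{\left(3 \right)} 46 + \frac{- 5 \left(-5 - 2\right) + F}{-13 + 19} = 2 \cdot 3 \cdot 46 + \frac{- 5 \left(-5 - 2\right) + 25}{-13 + 19} = 6 \cdot 46 + \frac{\left(-5\right) \left(-7\right) + 25}{6} = 276 + \left(35 + 25\right) \frac{1}{6} = 276 + 60 \cdot \frac{1}{6} = 276 + 10 = 286$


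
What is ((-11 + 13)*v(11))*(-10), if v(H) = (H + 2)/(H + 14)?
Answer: -52/5 ≈ -10.400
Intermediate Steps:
v(H) = (2 + H)/(14 + H)
((-11 + 13)*v(11))*(-10) = ((-11 + 13)*((2 + 11)/(14 + 11)))*(-10) = (2*(13/25))*(-10) = (26/25)*(-10) = -52/5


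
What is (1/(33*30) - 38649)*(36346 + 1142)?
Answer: -21733105112/15 ≈ -1.4489e+9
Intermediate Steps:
(1/(33*30) - 38649)*(36346 + 1142) = (1/990 - 38649)*37488 = -38262509/990*37488 = -21733105112/15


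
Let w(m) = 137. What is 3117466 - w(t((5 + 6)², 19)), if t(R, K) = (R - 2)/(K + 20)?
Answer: 3117329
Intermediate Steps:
t(R, K) = (-2 + R)/(20 + K)
3117466 - w(t((5 + 6)², 19)) = 3117466 - 1*137 = 3117466 - 137 = 3117329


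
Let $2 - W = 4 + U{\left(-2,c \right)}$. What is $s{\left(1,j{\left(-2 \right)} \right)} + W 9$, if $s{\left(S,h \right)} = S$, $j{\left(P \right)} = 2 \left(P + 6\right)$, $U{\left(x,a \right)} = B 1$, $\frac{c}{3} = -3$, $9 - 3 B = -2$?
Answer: $-50$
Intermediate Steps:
$B = \frac{11}{3}$ ($B = 3 - - \frac{2}{3} = 3 + \frac{2}{3} = \frac{11}{3} \approx 3.6667$)
$c = -9$ ($c = 3 \left(-3\right) = -9$)
$U{\left(x,a \right)} = \frac{11}{3}$ ($U{\left(x,a \right)} = \frac{11}{3} \cdot 1 = \frac{11}{3}$)
$j{\left(P \right)} = 12 + 2 P$ ($j{\left(P \right)} = 2 \left(6 + P\right) = 12 + 2 P$)
$W = - \frac{17}{3}$ ($W = 2 - \left(4 + \frac{11}{3}\right) = 2 - \frac{23}{3} = - \frac{17}{3} \approx -5.6667$)
$s{\left(1,j{\left(-2 \right)} \right)} + W 9 = 1 - 51 = -50$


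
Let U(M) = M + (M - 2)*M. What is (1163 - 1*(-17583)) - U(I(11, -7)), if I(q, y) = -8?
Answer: 18674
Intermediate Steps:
U(M) = M + M*(-2 + M) (U(M) = M + (-2 + M)*M = M + M*(-2 + M))
(1163 - 1*(-17583)) - U(I(11, -7)) = (1163 - 1*(-17583)) - (-8)*(-1 - 8) = (1163 + 17583) - (-8)*(-9) = 18746 - 1*72 = 18746 - 72 = 18674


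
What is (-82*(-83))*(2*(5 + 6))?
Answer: 149732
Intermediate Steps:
(-82*(-83))*(2*(5 + 6)) = 6806*(2*11) = 6806*22 = 149732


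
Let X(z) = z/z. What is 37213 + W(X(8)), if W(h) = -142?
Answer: 37071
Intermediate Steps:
X(z) = 1
37213 + W(X(8)) = 37213 - 142 = 37071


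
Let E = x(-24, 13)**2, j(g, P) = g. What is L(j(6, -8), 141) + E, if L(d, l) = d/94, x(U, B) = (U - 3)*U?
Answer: 19735491/47 ≈ 4.1990e+5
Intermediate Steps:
x(U, B) = U*(-3 + U) (x(U, B) = (-3 + U)*U = U*(-3 + U))
L(d, l) = d/94 (L(d, l) = d*(1/94) = d/94)
E = 419904 (E = (-24*(-3 - 24))**2 = (-24*(-27))**2 = 648**2 = 419904)
L(j(6, -8), 141) + E = (1/94)*6 + 419904 = 3/47 + 419904 = 19735491/47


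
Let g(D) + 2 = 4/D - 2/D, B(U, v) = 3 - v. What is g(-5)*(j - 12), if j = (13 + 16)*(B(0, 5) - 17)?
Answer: 6756/5 ≈ 1351.2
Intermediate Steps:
j = -551 (j = (13 + 16)*((3 - 1*5) - 17) = 29*((3 - 5) - 17) = 29*(-2 - 17) = 29*(-19) = -551)
g(D) = -2 + 2/D (g(D) = -2 + (4/D - 2/D) = -2 + 2/D)
g(-5)*(j - 12) = (-2 + 2/(-5))*(-551 - 12) = (-2 + 2*(-⅕))*(-563) = (-2 - ⅖)*(-563) = -12/5*(-563) = 6756/5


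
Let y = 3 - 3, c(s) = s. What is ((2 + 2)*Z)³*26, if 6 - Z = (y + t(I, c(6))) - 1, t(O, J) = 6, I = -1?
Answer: 1664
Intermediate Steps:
y = 0
Z = 1 (Z = 6 - ((0 + 6) - 1) = 6 - (6 - 1) = 6 - 1*5 = 6 - 5 = 1)
((2 + 2)*Z)³*26 = ((2 + 2)*1)³*26 = (4*1)³*26 = 4³*26 = 64*26 = 1664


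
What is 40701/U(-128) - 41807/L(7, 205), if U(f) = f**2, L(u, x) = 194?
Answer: -3490051/16384 ≈ -213.02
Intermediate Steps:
40701/U(-128) - 41807/L(7, 205) = 40701/((-128)**2) - 41807/194 = 40701/16384 - 41807*1/194 = 40701*(1/16384) - 431/2 = 40701/16384 - 431/2 = -3490051/16384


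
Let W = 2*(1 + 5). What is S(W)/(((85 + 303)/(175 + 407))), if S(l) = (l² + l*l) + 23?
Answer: 933/2 ≈ 466.50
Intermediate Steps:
W = 12 (W = 2*6 = 12)
S(l) = 23 + 2*l² (S(l) = (l² + l²) + 23 = 2*l² + 23 = 23 + 2*l²)
S(W)/(((85 + 303)/(175 + 407))) = (23 + 2*12²)/(((85 + 303)/(175 + 407))) = (23 + 2*144)/((388/582)) = (23 + 288)/((388*(1/582))) = 311/(⅔) = 311*(3/2) = 933/2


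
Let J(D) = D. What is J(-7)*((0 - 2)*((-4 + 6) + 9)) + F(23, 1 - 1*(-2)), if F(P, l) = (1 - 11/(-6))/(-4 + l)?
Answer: 907/6 ≈ 151.17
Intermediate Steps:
F(P, l) = 17/(6*(-4 + l)) (F(P, l) = (1 - 11*(-⅙))/(-4 + l) = (1 + 11/6)/(-4 + l) = 17/(6*(-4 + l)))
J(-7)*((0 - 2)*((-4 + 6) + 9)) + F(23, 1 - 1*(-2)) = -7*(0 - 2)*((-4 + 6) + 9) + 17/(6*(-4 + (1 - 1*(-2)))) = -(-14)*(2 + 9) + 17/(6*(-4 + (1 + 2))) = -(-14)*11 + 17/(6*(-4 + 3)) = -7*(-22) + (17/6)/(-1) = 154 + (17/6)*(-1) = 154 - 17/6 = 907/6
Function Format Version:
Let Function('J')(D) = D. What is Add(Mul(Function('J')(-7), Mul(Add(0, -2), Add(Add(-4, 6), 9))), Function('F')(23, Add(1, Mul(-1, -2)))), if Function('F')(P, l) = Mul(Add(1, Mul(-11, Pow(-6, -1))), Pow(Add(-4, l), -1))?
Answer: Rational(907, 6) ≈ 151.17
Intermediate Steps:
Function('F')(P, l) = Mul(Rational(17, 6), Pow(Add(-4, l), -1)) (Function('F')(P, l) = Mul(Add(1, Mul(-11, Rational(-1, 6))), Pow(Add(-4, l), -1)) = Mul(Add(1, Rational(11, 6)), Pow(Add(-4, l), -1)) = Mul(Rational(17, 6), Pow(Add(-4, l), -1)))
Add(Mul(Function('J')(-7), Mul(Add(0, -2), Add(Add(-4, 6), 9))), Function('F')(23, Add(1, Mul(-1, -2)))) = Add(Mul(-7, Mul(Add(0, -2), Add(Add(-4, 6), 9))), Mul(Rational(17, 6), Pow(Add(-4, Add(1, Mul(-1, -2))), -1))) = Add(Mul(-7, Mul(-2, Add(2, 9))), Mul(Rational(17, 6), Pow(Add(-4, Add(1, 2)), -1))) = Add(Mul(-7, Mul(-2, 11)), Mul(Rational(17, 6), Pow(Add(-4, 3), -1))) = Add(Mul(-7, -22), Mul(Rational(17, 6), Pow(-1, -1))) = Add(154, Mul(Rational(17, 6), -1)) = Add(154, Rational(-17, 6)) = Rational(907, 6)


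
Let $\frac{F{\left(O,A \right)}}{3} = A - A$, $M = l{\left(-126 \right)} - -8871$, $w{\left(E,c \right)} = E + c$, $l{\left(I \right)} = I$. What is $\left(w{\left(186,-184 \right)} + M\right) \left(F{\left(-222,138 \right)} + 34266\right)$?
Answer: $299724702$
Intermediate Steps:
$M = 8745$ ($M = -126 - -8871 = -126 + 8871 = 8745$)
$F{\left(O,A \right)} = 0$ ($F{\left(O,A \right)} = 3 \left(A - A\right) = 3 \cdot 0 = 0$)
$\left(w{\left(186,-184 \right)} + M\right) \left(F{\left(-222,138 \right)} + 34266\right) = \left(\left(186 - 184\right) + 8745\right) \left(0 + 34266\right) = \left(2 + 8745\right) 34266 = 8747 \cdot 34266 = 299724702$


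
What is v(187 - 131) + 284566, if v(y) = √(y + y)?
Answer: 284566 + 4*√7 ≈ 2.8458e+5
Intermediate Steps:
v(y) = √2*√y (v(y) = √(2*y) = √2*√y)
v(187 - 131) + 284566 = √2*√(187 - 131) + 284566 = √2*√56 + 284566 = √2*(2*√14) + 284566 = 4*√7 + 284566 = 284566 + 4*√7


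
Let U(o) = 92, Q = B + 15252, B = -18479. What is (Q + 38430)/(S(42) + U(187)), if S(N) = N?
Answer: 35203/134 ≈ 262.71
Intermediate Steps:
Q = -3227 (Q = -18479 + 15252 = -3227)
(Q + 38430)/(S(42) + U(187)) = (-3227 + 38430)/(42 + 92) = 35203/134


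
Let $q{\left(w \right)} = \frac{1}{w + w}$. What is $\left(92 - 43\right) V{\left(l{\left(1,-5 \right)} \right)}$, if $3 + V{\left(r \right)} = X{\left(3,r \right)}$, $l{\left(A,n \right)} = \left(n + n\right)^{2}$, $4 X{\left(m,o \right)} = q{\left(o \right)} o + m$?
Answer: $- \frac{833}{8} \approx -104.13$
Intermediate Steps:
$q{\left(w \right)} = \frac{1}{2 w}$
$X{\left(m,o \right)} = \frac{1}{8} + \frac{m}{4}$ ($X{\left(m,o \right)} = \frac{\frac{1}{2 o} o + m}{4} = \frac{\frac{1}{2} + m}{4} = \frac{1}{8} + \frac{m}{4}$)
$l{\left(A,n \right)} = 4 n^{2}$ ($l{\left(A,n \right)} = \left(2 n\right)^{2} = 4 n^{2}$)
$V{\left(r \right)} = - \frac{17}{8}$ ($V{\left(r \right)} = -3 + \left(\frac{1}{8} + \frac{1}{4} \cdot 3\right) = -3 + \left(\frac{1}{8} + \frac{3}{4}\right) = -3 + \frac{7}{8} = - \frac{17}{8}$)
$\left(92 - 43\right) V{\left(l{\left(1,-5 \right)} \right)} = \left(92 - 43\right) \left(- \frac{17}{8}\right) = 49 \left(- \frac{17}{8}\right) = - \frac{833}{8}$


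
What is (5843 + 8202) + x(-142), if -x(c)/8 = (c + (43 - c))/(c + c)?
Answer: 997281/71 ≈ 14046.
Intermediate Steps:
x(c) = -172/c (x(c) = -8*(c + (43 - c))/(c + c) = -344/(2*c) = -344*1/(2*c) = -172/c)
(5843 + 8202) + x(-142) = (5843 + 8202) - 172/(-142) = 14045 - 172*(-1/142) = 14045 + 86/71 = 997281/71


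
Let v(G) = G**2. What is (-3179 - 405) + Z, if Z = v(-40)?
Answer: -1984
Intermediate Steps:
Z = 1600 (Z = (-40)**2 = 1600)
(-3179 - 405) + Z = (-3179 - 405) + 1600 = -3584 + 1600 = -1984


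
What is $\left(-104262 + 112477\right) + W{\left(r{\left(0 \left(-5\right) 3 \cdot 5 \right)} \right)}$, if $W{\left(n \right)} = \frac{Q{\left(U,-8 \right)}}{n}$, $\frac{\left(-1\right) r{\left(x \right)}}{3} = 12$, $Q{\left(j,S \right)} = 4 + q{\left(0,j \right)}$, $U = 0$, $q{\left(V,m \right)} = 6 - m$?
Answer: $\frac{147865}{18} \approx 8214.7$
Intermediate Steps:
$Q{\left(j,S \right)} = 10 - j$ ($Q{\left(j,S \right)} = 4 - \left(-6 + j\right) = 10 - j$)
$r{\left(x \right)} = -36$ ($r{\left(x \right)} = \left(-3\right) 12 = -36$)
$W{\left(n \right)} = \frac{10}{n}$ ($W{\left(n \right)} = \frac{10 - 0}{n} = \frac{10 + 0}{n} = \frac{10}{n}$)
$\left(-104262 + 112477\right) + W{\left(r{\left(0 \left(-5\right) 3 \cdot 5 \right)} \right)} = \left(-104262 + 112477\right) + \frac{10}{-36} = 8215 + 10 \left(- \frac{1}{36}\right) = 8215 - \frac{5}{18} = \frac{147865}{18}$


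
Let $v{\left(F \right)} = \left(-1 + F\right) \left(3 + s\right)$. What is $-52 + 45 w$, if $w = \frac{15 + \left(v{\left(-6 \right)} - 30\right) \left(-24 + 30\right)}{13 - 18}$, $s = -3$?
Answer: $1433$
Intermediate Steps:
$v{\left(F \right)} = 0$ ($v{\left(F \right)} = \left(-1 + F\right) \left(3 - 3\right) = \left(-1 + F\right) 0 = 0$)
$w = 33$ ($w = \frac{15 + \left(0 - 30\right) \left(-24 + 30\right)}{13 - 18} = \frac{15 - 180}{-5} = \left(15 - 180\right) \left(- \frac{1}{5}\right) = \left(-165\right) \left(- \frac{1}{5}\right) = 33$)
$-52 + 45 w = -52 + 45 \cdot 33 = -52 + 1485 = 1433$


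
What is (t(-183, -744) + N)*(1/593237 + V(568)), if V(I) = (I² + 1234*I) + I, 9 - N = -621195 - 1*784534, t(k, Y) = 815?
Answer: 854532124437204897/593237 ≈ 1.4405e+12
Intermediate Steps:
N = 1405738 (N = 9 - (-621195 - 1*784534) = 9 - (-621195 - 784534) = 9 - 1*(-1405729) = 9 + 1405729 = 1405738)
V(I) = I² + 1235*I
(t(-183, -744) + N)*(1/593237 + V(568)) = (815 + 1405738)*(1/593237 + 568*(1235 + 568)) = 1406553*(1/593237 + 568*1803) = 1406553*(1/593237 + 1024104) = 1406553*(607536384649/593237) = 854532124437204897/593237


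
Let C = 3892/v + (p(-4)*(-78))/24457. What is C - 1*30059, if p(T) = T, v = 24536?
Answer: -4509402564573/150019238 ≈ -30059.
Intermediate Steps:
C = 25710469/150019238 (C = 3892/24536 - 4*(-78)/24457 = 3892*(1/24536) + 312*(1/24457) = 973/6134 + 312/24457 = 25710469/150019238 ≈ 0.17138)
C - 1*30059 = 25710469/150019238 - 1*30059 = 25710469/150019238 - 30059 = -4509402564573/150019238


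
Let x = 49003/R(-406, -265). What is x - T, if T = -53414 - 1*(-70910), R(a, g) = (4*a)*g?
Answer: -7529529557/430360 ≈ -17496.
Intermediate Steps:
R(a, g) = 4*a*g
T = 17496 (T = -53414 + 70910 = 17496)
x = 49003/430360 (x = 49003/((4*(-406)*(-265))) = 49003/430360 ≈ 0.11387)
x - T = 49003/430360 - 1*17496 = 49003/430360 - 17496 = -7529529557/430360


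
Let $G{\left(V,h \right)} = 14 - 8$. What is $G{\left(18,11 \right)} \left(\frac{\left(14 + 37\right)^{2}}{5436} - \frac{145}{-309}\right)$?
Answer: $\frac{176881}{31106} \approx 5.6864$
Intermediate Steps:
$G{\left(V,h \right)} = 6$
$G{\left(18,11 \right)} \left(\frac{\left(14 + 37\right)^{2}}{5436} - \frac{145}{-309}\right) = 6 \left(\frac{\left(14 + 37\right)^{2}}{5436} - \frac{145}{-309}\right) = 6 \left(51^{2} \cdot \frac{1}{5436} - - \frac{145}{309}\right) = 6 \left(2601 \cdot \frac{1}{5436} + \frac{145}{309}\right) = 6 \left(\frac{289}{604} + \frac{145}{309}\right) = 6 \cdot \frac{176881}{186636} = \frac{176881}{31106}$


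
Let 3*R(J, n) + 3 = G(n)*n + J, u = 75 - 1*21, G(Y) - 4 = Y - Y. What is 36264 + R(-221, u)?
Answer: 108784/3 ≈ 36261.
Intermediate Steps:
G(Y) = 4 (G(Y) = 4 + (Y - Y) = 4 + 0 = 4)
u = 54 (u = 75 - 21 = 54)
R(J, n) = -1 + J/3 + 4*n/3 (R(J, n) = -1 + (4*n + J)/3 = -1 + (J + 4*n)/3 = -1 + (J/3 + 4*n/3) = -1 + J/3 + 4*n/3)
36264 + R(-221, u) = 36264 + (-1 + (1/3)*(-221) + (4/3)*54) = 36264 + (-1 - 221/3 + 72) = 36264 - 8/3 = 108784/3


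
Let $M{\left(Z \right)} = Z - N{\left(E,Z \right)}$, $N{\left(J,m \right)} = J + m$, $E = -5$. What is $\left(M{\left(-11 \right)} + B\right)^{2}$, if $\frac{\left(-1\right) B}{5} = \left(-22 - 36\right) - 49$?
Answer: $291600$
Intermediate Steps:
$B = 535$ ($B = - 5 \left(\left(-22 - 36\right) - 49\right) = - 5 \left(-58 - 49\right) = \left(-5\right) \left(-107\right) = 535$)
$M{\left(Z \right)} = 5$ ($M{\left(Z \right)} = Z - \left(-5 + Z\right) = 5$)
$\left(M{\left(-11 \right)} + B\right)^{2} = \left(5 + 535\right)^{2} = 540^{2} = 291600$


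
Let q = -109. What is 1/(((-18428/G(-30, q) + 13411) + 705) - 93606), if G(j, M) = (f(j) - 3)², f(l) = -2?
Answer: -25/2005678 ≈ -1.2465e-5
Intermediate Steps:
G(j, M) = 25 (G(j, M) = (-2 - 3)² = (-5)² = 25)
1/(((-18428/G(-30, q) + 13411) + 705) - 93606) = 1/(((-18428/25 + 13411) + 705) - 93606) = 1/((316847/25 + 705) - 93606) = 1/(334472/25 - 93606) = 1/(-2005678/25) = -25/2005678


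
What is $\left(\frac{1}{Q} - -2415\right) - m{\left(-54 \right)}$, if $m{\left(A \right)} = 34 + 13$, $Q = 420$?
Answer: $\frac{994561}{420} \approx 2368.0$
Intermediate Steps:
$m{\left(A \right)} = 47$
$\left(\frac{1}{Q} - -2415\right) - m{\left(-54 \right)} = \left(\frac{1}{420} - -2415\right) - 47 = \left(\frac{1}{420} + 2415\right) - 47 = \frac{1014301}{420} - 47 = \frac{994561}{420}$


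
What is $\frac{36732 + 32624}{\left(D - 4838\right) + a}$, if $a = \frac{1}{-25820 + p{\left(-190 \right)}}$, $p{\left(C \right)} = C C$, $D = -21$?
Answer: $- \frac{712979680}{49950519} \approx -14.274$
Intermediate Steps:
$p{\left(C \right)} = C^{2}$
$a = \frac{1}{10280}$ ($a = \frac{1}{-25820 + \left(-190\right)^{2}} = \frac{1}{-25820 + 36100} = \frac{1}{10280} \approx 9.7276 \cdot 10^{-5}$)
$\frac{36732 + 32624}{\left(D - 4838\right) + a} = \frac{36732 + 32624}{\left(-21 - 4838\right) + \frac{1}{10280}} = \frac{69356}{\left(-21 - 4838\right) + \frac{1}{10280}} = \frac{69356}{-4859 + \frac{1}{10280}} = \frac{69356}{- \frac{49950519}{10280}} = 69356 \left(- \frac{10280}{49950519}\right) = - \frac{712979680}{49950519}$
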